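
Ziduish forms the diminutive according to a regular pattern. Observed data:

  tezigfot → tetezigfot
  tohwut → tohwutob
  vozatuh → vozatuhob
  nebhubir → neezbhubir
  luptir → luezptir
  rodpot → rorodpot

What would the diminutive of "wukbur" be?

"wukbur" has last vowel 'u'. The stems whose last vowel is 'u' (vozatuh → vozatuhob, tohwut → tohwutob) add -ob.
The other patterns: stems whose last vowel is 'i' insert -ez- after the first vowel; stems whose last vowel is 'o' repeat the first consonant+vowel as a prefix.
So wukbur → wukburob.

wukburob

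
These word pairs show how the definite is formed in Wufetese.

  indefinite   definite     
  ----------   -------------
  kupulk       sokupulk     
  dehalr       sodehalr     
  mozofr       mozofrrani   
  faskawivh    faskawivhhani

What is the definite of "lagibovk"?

dehalr and mozofr both end in -r yet inflect differently (sodehalr, mozofrrani), so the final letter is not what conditions the rule; the second-to-last letter is.
"lagibovk" has second-to-last letter 'v'. The one such stem in the data (faskawivh → faskawivhhani) doubles the final consonant and adds -ani (as does mozofr), so the same rule applies.
The other pattern: stems whose second-to-last letter is 'l' add the prefix so-.
So lagibovk → lagibovkkani.

lagibovkkani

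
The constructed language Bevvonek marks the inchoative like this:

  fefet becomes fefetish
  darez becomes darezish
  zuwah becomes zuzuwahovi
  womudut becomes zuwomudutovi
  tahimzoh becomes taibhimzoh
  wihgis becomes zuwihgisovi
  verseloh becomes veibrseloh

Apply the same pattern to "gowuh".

verseloh and zuwah both end in -h yet inflect differently (veibrseloh, zuzuwahovi), so the final letter is not what conditions the rule; the last vowel is.
"gowuh" has last vowel 'u'. The one such stem in the data (womudut → zuwomudutovi) adds zu- … -ovi around the stem, so the same rule applies.
So gowuh → zugowuhovi.

zugowuhovi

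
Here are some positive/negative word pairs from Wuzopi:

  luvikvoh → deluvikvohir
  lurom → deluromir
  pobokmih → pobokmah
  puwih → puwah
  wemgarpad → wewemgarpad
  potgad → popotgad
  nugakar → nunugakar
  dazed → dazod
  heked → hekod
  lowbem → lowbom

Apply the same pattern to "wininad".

wiwininad

luvikvoh and pobokmih both end in -h yet inflect differently (deluvikvohir, pobokmah), so the final letter is not what conditions the rule; the last vowel is.
"wininad" has last vowel 'a'. The stems whose last vowel is 'a' (wemgarpad → wewemgarpad, potgad → popotgad, nugakar → nunugakar) repeat the first consonant+vowel as a prefix.
The other patterns: stems whose last vowel is 'o' add de- … -ir around the stem; stems whose last vowel is 'i' change the last vowel to 'a'; stems whose last vowel is 'e' change the last vowel to 'o'.
So wininad → wiwininad.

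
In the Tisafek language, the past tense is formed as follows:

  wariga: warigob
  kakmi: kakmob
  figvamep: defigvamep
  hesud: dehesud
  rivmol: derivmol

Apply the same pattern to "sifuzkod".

desifuzkod

wariga and figvamep both have 3 vowels yet inflect differently (warigob, defigvamep), so the number of vowels is not what conditions the rule; whether the stem ends in a vowel or a consonant is.
"sifuzkod" ends in a consonant. The stems ending in a consonant (figvamep → defigvamep, hesud → dehesud, rivmol → derivmol) add the prefix de-.
So sifuzkod → desifuzkod.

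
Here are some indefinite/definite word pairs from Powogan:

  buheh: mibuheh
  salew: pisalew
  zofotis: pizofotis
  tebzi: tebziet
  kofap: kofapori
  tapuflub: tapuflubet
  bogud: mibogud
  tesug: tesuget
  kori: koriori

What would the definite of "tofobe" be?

tofobeet

tebzi and kori both end in -i yet inflect differently (tebziet, koriori), so the final letter is not what conditions the rule; the first letter is.
"tofobe" begins with t-. The stems beginning with t- (tebzi → tebziet, tapuflub → tapuflubet, tesug → tesuget) add -et.
So tofobe → tofobeet.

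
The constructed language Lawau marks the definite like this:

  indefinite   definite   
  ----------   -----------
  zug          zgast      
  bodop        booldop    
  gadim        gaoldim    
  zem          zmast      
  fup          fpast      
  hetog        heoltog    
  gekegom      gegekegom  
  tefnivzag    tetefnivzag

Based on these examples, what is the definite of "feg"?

fup and bodop both end in -p yet inflect differently (fpast, booldop), so the final letter is not what conditions the rule; the number of vowels is.
"feg" has 1 vowel. The stems with 1 vowel (fup → fpast, zug → zgast, zem → zmast) delete the last vowel and add -ast.
The other patterns: stems with 2 vowels insert -ol- after the first vowel; stems with 3 vowels repeat the first consonant+vowel as a prefix.
So feg → fgast.

fgast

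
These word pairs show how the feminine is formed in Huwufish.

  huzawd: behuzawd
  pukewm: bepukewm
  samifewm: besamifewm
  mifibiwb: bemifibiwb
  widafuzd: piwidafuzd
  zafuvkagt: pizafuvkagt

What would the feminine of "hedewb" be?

"hedewb" has second-to-last letter 'w'. The stems whose second-to-last letter is 'w' (huzawd → behuzawd, pukewm → bepukewm, samifewm → besamifewm) add the prefix be-.
So hedewb → behedewb.

behedewb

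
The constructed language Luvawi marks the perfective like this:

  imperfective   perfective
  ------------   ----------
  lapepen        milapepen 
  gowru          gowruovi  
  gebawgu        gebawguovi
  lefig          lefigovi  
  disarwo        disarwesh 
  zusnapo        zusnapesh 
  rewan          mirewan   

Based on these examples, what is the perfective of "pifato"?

pifatesh

lapepen and lefig both begin with l- yet inflect differently (milapepen, lefigovi), so the first letter is not what conditions the rule; the final letter is.
"pifato" ends in -o. The stems ending in -o (disarwo → disarwesh, zusnapo → zusnapesh) drop the final letter and add -esh.
The other patterns: stems ending in -n add the prefix mi-; stems ending in -g or -u add -ovi.
So pifato → pifatesh.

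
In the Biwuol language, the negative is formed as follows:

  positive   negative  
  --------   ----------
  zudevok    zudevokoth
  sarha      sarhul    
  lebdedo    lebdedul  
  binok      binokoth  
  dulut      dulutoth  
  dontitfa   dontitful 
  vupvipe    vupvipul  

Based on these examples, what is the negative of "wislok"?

"wislok" ends in a consonant. The stems ending in a consonant (zudevok → zudevokoth, binok → binokoth, dulut → dulutoth) add -oth.
The other pattern: stems ending in a vowel drop the final letter and add -ul.
So wislok → wislokoth.

wislokoth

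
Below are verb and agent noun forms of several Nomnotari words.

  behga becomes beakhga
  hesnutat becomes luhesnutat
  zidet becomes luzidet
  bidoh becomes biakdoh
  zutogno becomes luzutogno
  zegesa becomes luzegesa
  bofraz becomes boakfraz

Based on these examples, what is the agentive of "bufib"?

"bufib" begins with b-. The stems beginning with b- (bidoh → biakdoh, behga → beakhga, bofraz → boakfraz) insert -ak- after the first vowel.
So bufib → buakfib.

buakfib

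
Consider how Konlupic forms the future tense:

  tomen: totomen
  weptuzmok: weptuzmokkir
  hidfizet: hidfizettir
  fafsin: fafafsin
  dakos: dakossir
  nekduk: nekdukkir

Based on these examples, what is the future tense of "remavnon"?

tomen and hidfizet both have last vowel 'e' yet inflect differently (totomen, hidfizettir), so the last vowel is not what conditions the rule; the final letter is.
"remavnon" ends in -n. The stems ending in -n (tomen → totomen, fafsin → fafafsin) repeat the first consonant+vowel as a prefix.
So remavnon → reremavnon.

reremavnon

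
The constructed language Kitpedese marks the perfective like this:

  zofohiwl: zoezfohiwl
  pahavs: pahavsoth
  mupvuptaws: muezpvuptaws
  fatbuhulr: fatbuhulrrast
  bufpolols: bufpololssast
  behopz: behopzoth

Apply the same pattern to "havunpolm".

havunpolmmast

bufpolols and mupvuptaws both end in -s yet inflect differently (bufpololssast, muezpvuptaws), so the final letter is not what conditions the rule; the second-to-last letter is.
"havunpolm" has second-to-last letter 'l'. The stems whose second-to-last letter is 'l' (bufpolols → bufpololssast, fatbuhulr → fatbuhulrrast) double the final consonant and add -ast.
The other patterns: stems whose second-to-last letter is 'w' insert -ez- after the first vowel; stems whose second-to-last letter is 'p' or 'v' add -oth.
So havunpolm → havunpolmmast.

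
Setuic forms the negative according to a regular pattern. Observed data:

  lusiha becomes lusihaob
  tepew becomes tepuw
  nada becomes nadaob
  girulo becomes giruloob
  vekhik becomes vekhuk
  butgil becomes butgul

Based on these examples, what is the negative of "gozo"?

"gozo" ends in a vowel. The stems ending in a vowel (girulo → giruloob, lusiha → lusihaob, nada → nadaob) add -ob.
The other pattern: stems ending in a consonant change the last vowel to 'u'.
So gozo → gozoob.

gozoob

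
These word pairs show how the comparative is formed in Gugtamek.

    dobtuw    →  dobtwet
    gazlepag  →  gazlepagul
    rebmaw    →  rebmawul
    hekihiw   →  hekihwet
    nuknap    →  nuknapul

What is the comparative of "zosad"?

zosadul

rebmaw and hekihiw both end in -w yet inflect differently (rebmawul, hekihwet), so the final letter is not what conditions the rule; the last vowel is.
"zosad" has last vowel 'a'. The stems whose last vowel is 'a' (rebmaw → rebmawul, nuknap → nuknapul, gazlepag → gazlepagul) add -ul.
So zosad → zosadul.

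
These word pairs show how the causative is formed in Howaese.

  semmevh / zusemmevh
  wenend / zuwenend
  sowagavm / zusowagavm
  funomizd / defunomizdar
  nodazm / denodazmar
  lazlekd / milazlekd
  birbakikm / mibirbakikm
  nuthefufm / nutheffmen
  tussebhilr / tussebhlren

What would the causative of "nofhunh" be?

zunofhunh

wenend and funomizd both end in -d yet inflect differently (zuwenend, defunomizdar), so the final letter is not what conditions the rule; the second-to-last letter is.
"nofhunh" has second-to-last letter 'n'. The one such stem in the data (wenend → zuwenend) adds the prefix zu-, so the same rule applies.
The other patterns: stems whose second-to-last letter is 'z' add de- … -ar around the stem; stems whose second-to-last letter is 'k' add the prefix mi-; stems whose second-to-last letter is 'f' or 'l' delete the last vowel and add -en.
So nofhunh → zunofhunh.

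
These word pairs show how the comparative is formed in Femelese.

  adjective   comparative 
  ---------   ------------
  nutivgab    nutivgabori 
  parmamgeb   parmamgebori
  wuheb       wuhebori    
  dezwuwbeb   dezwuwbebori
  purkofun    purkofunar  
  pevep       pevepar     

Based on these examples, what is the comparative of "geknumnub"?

parmamgeb and pevep both have last vowel 'e' yet inflect differently (parmamgebori, pevepar), so the last vowel is not what conditions the rule; the final letter is.
"geknumnub" ends in -b. The stems ending in -b (nutivgab → nutivgabori, parmamgeb → parmamgebori, wuheb → wuhebori) add -ori.
The other pattern: stems ending in -n or -p add -ar.
So geknumnub → geknumnubori.

geknumnubori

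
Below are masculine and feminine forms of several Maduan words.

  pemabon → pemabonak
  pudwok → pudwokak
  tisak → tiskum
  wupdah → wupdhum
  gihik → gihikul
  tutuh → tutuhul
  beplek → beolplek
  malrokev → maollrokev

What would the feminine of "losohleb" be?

pudwok and tisak both end in -k yet inflect differently (pudwokak, tiskum), so the final letter is not what conditions the rule; the last vowel is.
"losohleb" has last vowel 'e'. The stems whose last vowel is 'e' (beplek → beolplek, malrokev → maollrokev) insert -ol- after the first vowel.
The other patterns: stems whose last vowel is 'o' add -ak; stems whose last vowel is 'a' delete the last vowel and add -um; stems whose last vowel is 'i' or 'u' add -ul.
So losohleb → loolsohleb.

loolsohleb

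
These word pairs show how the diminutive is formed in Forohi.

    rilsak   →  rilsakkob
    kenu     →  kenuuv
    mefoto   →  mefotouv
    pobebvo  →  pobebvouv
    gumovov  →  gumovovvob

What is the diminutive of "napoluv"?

"napoluv" ends in a consonant. The stems ending in a consonant (gumovov → gumovovvob, rilsak → rilsakkob) double the final consonant and add -ob.
So napoluv → napoluvvob.

napoluvvob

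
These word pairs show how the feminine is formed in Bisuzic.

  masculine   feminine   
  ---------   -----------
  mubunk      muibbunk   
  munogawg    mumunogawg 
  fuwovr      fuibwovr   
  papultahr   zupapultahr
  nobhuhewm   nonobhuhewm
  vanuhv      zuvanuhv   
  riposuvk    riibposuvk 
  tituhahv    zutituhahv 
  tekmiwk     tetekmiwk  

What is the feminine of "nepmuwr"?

nenepmuwr

"nepmuwr" has second-to-last letter 'w'. The stems whose second-to-last letter is 'w' (nobhuhewm → nonobhuhewm, tekmiwk → tetekmiwk, munogawg → mumunogawg) repeat the first consonant+vowel as a prefix.
The other patterns: stems whose second-to-last letter is 'h' add the prefix zu-; stems whose second-to-last letter is 'n' or 'v' insert -ib- after the first vowel.
So nepmuwr → nenepmuwr.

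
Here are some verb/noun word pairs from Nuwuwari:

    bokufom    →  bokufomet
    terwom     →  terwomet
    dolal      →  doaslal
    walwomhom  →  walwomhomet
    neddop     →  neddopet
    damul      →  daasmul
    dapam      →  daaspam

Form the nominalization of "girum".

walwomhom and dapam both end in -m yet inflect differently (walwomhomet, daaspam), so the final letter is not what conditions the rule; the last vowel is.
"girum" has last vowel 'u'. The one such stem in the data (damul → daasmul) inserts -as- after the first vowel (as do dapam, dolal), so the same rule applies.
The other pattern: stems whose last vowel is 'o' add -et.
So girum → giasrum.

giasrum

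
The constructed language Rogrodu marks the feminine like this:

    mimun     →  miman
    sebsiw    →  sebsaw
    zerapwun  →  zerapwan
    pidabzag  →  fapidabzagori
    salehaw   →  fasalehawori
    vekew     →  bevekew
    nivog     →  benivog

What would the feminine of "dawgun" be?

dawgan

sebsiw and salehaw both end in -w yet inflect differently (sebsaw, fasalehawori), so the final letter is not what conditions the rule; the last vowel is.
"dawgun" has last vowel 'u'. The stems whose last vowel is 'u' (mimun → miman, zerapwun → zerapwan) change the last vowel to 'a'.
The other patterns: stems whose last vowel is 'a' add fa- … -ori around the stem; stems whose last vowel is 'e' or 'o' add the prefix be-.
So dawgun → dawgan.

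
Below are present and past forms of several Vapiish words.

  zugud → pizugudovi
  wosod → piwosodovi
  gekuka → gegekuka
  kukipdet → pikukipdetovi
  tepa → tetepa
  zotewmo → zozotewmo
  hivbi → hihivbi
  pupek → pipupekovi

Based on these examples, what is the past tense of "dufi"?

zotewmo and wosod both have last vowel 'o' yet inflect differently (zozotewmo, piwosodovi), so the last vowel is not what conditions the rule; whether the stem ends in a vowel or a consonant is.
"dufi" ends in a vowel. The stems ending in a vowel (hivbi → hihivbi, gekuka → gegekuka, zotewmo → zozotewmo) repeat the first consonant+vowel as a prefix.
So dufi → dudufi.

dudufi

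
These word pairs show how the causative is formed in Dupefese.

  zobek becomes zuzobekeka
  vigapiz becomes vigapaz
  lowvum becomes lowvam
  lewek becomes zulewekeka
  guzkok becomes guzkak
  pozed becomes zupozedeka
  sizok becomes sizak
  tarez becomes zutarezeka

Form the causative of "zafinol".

zafinal

tarez and vigapiz both end in -z yet inflect differently (zutarezeka, vigapaz), so the final letter is not what conditions the rule; the last vowel is.
"zafinol" has last vowel 'o'. The stems whose last vowel is 'o' (guzkok → guzkak, sizok → sizak) change the last vowel to 'a'.
The other pattern: stems whose last vowel is 'e' add zu- … -eka around the stem.
So zafinol → zafinal.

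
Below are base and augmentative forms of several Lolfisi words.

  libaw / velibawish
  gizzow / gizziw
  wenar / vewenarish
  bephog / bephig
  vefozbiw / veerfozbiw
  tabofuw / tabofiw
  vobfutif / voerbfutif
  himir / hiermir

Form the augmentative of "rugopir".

ruergopir

vefozbiw and libaw both end in -w yet inflect differently (veerfozbiw, velibawish), so the final letter is not what conditions the rule; the last vowel is.
"rugopir" has last vowel 'i'. The stems whose last vowel is 'i' (vobfutif → voerbfutif, himir → hiermir, vefozbiw → veerfozbiw) insert -er- after the first vowel.
So rugopir → ruergopir.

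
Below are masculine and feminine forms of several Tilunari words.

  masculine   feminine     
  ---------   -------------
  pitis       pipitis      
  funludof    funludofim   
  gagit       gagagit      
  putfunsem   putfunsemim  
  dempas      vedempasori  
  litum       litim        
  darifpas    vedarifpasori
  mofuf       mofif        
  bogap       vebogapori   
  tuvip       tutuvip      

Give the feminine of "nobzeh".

nobzehim

pitis and dempas both end in -s yet inflect differently (pipitis, vedempasori), so the final letter is not what conditions the rule; the last vowel is.
"nobzeh" has last vowel 'e'. The one such stem in the data (putfunsem → putfunsemim) adds -im, so the same rule applies.
The other patterns: stems whose last vowel is 'i' repeat the first consonant+vowel as a prefix; stems whose last vowel is 'u' change the last vowel to 'i'; stems whose last vowel is 'a' add ve- … -ori around the stem.
So nobzeh → nobzehim.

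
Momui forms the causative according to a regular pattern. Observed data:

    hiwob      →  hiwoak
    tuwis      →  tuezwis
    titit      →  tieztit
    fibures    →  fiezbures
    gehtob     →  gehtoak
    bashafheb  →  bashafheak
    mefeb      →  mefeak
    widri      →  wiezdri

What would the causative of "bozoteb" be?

bozoteak

mefeb and fibures both have last vowel 'e' yet inflect differently (mefeak, fiezbures), so the last vowel is not what conditions the rule; the final letter is.
"bozoteb" ends in -b. The stems ending in -b (gehtob → gehtoak, mefeb → mefeak, hiwob → hiwoak) drop the final letter and add -ak.
The other pattern: stems ending in -i, -s or -t insert -ez- after the first vowel.
So bozoteb → bozoteak.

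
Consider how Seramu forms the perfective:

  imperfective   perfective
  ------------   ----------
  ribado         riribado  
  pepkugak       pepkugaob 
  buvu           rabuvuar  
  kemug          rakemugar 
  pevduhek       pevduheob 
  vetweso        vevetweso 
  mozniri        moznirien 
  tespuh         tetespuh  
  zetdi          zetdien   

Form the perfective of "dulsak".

kemug and tespuh both have last vowel 'u' yet inflect differently (rakemugar, tetespuh), so the last vowel is not what conditions the rule; the final letter is.
"dulsak" ends in -k. The stems ending in -k (pevduhek → pevduheob, pepkugak → pepkugaob) drop the final letter and add -ob.
So dulsak → dulsaob.

dulsaob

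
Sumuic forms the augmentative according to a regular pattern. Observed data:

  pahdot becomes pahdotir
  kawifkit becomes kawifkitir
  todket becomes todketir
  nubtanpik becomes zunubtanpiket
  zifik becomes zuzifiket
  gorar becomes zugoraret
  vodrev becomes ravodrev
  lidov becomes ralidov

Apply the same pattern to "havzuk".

zuhavzuket

kawifkit and nubtanpik both have last vowel 'i' yet inflect differently (kawifkitir, zunubtanpiket), so the last vowel is not what conditions the rule; the final letter is.
"havzuk" ends in -k. The stems ending in -k (nubtanpik → zunubtanpiket, zifik → zuzifiket) add zu- … -et around the stem.
So havzuk → zuhavzuket.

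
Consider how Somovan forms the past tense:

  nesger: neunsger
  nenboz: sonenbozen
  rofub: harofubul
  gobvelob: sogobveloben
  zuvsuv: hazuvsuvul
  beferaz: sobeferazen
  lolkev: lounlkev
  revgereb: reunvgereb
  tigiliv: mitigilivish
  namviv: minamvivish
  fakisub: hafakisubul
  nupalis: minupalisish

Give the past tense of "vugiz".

revgereb and rofub both end in -b yet inflect differently (reunvgereb, harofubul), so the final letter is not what conditions the rule; the last vowel is.
"vugiz" has last vowel 'i'. The stems whose last vowel is 'i' (nupalis → minupalisish, tigiliv → mitigilivish, namviv → minamvivish) add mi- … -ish around the stem.
So vugiz → mivugizish.

mivugizish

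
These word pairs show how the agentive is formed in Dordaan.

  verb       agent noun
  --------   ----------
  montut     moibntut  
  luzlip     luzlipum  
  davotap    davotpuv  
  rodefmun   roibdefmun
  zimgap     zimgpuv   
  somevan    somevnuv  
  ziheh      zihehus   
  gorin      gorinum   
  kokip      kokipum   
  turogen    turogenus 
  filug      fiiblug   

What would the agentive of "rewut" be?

reibwut

gorin and turogen both end in -n yet inflect differently (gorinum, turogenus), so the final letter is not what conditions the rule; the last vowel is.
"rewut" has last vowel 'u'. The stems whose last vowel is 'u' (filug → fiiblug, montut → moibntut, rodefmun → roibdefmun) insert -ib- after the first vowel.
So rewut → reibwut.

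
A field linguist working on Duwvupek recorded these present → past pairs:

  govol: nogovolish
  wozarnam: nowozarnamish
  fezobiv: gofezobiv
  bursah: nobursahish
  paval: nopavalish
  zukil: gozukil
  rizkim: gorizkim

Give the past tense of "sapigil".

gosapigil

rizkim and wozarnam both end in -m yet inflect differently (gorizkim, nowozarnamish), so the final letter is not what conditions the rule; the last vowel is.
"sapigil" has last vowel 'i'. The stems whose last vowel is 'i' (zukil → gozukil, fezobiv → gofezobiv, rizkim → gorizkim) add the prefix go-.
The other pattern: stems whose last vowel is 'a' or 'o' add no- … -ish around the stem.
So sapigil → gosapigil.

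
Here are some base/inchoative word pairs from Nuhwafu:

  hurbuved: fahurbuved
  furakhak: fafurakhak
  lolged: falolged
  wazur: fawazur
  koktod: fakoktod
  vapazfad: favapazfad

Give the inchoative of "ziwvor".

faziwvor

Every pair shown (hurbuved → fahurbuved, furakhak → fafurakhak, lolged → falolged, …) follows the same rule: add the prefix fa-.
So ziwvor → faziwvor.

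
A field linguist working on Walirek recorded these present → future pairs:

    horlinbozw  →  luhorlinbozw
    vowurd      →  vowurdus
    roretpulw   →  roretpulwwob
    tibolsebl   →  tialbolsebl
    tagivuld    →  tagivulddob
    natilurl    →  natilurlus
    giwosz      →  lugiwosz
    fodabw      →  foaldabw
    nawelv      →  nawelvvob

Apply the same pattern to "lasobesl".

"lasobesl" has second-to-last letter 's'. The one such stem in the data (giwosz → lugiwosz) adds the prefix lu-, so the same rule applies.
So lasobesl → lulasobesl.

lulasobesl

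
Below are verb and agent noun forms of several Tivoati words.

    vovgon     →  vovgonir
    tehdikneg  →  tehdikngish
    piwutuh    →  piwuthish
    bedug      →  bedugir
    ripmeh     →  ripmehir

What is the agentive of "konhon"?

konhonir

"konhon" has 2 vowels. The stems with 2 vowels (vovgon → vovgonir, bedug → bedugir, ripmeh → ripmehir) add -ir.
The other pattern: stems with 3 vowels delete the last vowel and add -ish.
So konhon → konhonir.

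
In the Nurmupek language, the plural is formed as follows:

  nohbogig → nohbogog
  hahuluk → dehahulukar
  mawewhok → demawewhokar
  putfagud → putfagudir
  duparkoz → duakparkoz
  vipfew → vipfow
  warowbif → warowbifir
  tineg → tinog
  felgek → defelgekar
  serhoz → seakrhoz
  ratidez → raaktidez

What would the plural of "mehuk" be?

tineg and ratidez both have last vowel 'e' yet inflect differently (tinog, raaktidez), so the last vowel is not what conditions the rule; the final letter is.
"mehuk" ends in -k. The stems ending in -k (felgek → defelgekar, mawewhok → demawewhokar, hahuluk → dehahulukar) add de- … -ar around the stem.
The other patterns: stems ending in -g or -w change the last vowel to 'o'; stems ending in -z insert -ak- after the first vowel; stems ending in -d or -f add -ir.
So mehuk → demehukar.

demehukar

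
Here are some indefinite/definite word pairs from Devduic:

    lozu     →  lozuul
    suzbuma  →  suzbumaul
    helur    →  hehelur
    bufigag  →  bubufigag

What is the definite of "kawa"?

lozu and helur both have last vowel 'u' yet inflect differently (lozuul, hehelur), so the last vowel is not what conditions the rule; whether the stem ends in a vowel or a consonant is.
"kawa" ends in a vowel. The stems ending in a vowel (lozu → lozuul, suzbuma → suzbumaul) add -ul.
So kawa → kawaul.

kawaul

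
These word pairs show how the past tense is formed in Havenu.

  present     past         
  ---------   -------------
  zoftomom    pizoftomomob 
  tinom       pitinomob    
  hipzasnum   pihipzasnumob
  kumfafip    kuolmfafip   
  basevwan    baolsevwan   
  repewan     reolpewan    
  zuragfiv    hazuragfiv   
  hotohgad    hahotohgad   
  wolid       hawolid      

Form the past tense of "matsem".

kumfafip and zuragfiv both have last vowel 'i' yet inflect differently (kuolmfafip, hazuragfiv), so the last vowel is not what conditions the rule; the final letter is.
"matsem" ends in -m. The stems ending in -m (zoftomom → pizoftomomob, tinom → pitinomob, hipzasnum → pihipzasnumob) add pi- … -ob around the stem.
So matsem → pimatsemob.

pimatsemob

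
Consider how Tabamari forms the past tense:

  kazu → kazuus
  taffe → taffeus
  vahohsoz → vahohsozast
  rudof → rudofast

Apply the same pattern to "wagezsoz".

wagezsozast

kazu and rudof both have 2 vowels yet inflect differently (kazuus, rudofast), so the number of vowels is not what conditions the rule; whether the stem ends in a vowel or a consonant is.
"wagezsoz" ends in a consonant. The stems ending in a consonant (rudof → rudofast, vahohsoz → vahohsozast) add -ast.
So wagezsoz → wagezsozast.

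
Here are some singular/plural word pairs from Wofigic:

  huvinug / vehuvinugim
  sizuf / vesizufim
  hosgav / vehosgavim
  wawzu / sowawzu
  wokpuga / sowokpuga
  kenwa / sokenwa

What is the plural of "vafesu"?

huvinug and wawzu both have last vowel 'u' yet inflect differently (vehuvinugim, sowawzu), so the last vowel is not what conditions the rule; whether the stem ends in a vowel or a consonant is.
"vafesu" ends in a vowel. The stems ending in a vowel (wawzu → sowawzu, wokpuga → sowokpuga, kenwa → sokenwa) add the prefix so-.
The other pattern: stems ending in a consonant add ve- … -im around the stem.
So vafesu → sovafesu.

sovafesu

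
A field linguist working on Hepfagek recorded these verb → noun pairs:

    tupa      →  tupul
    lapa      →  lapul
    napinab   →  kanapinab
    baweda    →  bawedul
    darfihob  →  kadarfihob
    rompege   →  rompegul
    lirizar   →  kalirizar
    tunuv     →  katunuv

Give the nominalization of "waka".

"waka" ends in a vowel. The stems ending in a vowel (lapa → lapul, baweda → bawedul, tupa → tupul) drop the final letter and add -ul.
The other pattern: stems ending in a consonant add the prefix ka-.
So waka → wakul.

wakul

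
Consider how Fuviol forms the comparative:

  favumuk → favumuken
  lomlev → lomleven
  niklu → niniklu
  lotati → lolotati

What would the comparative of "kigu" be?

kikigu

favumuk and niklu both have last vowel 'u' yet inflect differently (favumuken, niniklu), so the last vowel is not what conditions the rule; whether the stem ends in a vowel or a consonant is.
"kigu" ends in a vowel. The stems ending in a vowel (niklu → niniklu, lotati → lolotati) repeat the first consonant+vowel as a prefix.
The other pattern: stems ending in a consonant add -en.
So kigu → kikigu.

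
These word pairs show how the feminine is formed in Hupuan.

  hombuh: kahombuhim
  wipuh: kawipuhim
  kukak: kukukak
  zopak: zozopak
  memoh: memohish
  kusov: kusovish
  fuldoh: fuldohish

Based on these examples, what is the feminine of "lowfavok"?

lowfavokish

"lowfavok" has last vowel 'o'. The stems whose last vowel is 'o' (memoh → memohish, kusov → kusovish, fuldoh → fuldohish) add -ish.
The other patterns: stems whose last vowel is 'u' add ka- … -im around the stem; stems whose last vowel is 'a' repeat the first consonant+vowel as a prefix.
So lowfavok → lowfavokish.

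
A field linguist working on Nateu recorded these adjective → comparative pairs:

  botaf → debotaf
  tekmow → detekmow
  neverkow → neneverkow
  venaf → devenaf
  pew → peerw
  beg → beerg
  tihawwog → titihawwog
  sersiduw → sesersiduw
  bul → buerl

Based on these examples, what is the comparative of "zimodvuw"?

pew and tekmow both end in -w yet inflect differently (peerw, detekmow), so the final letter is not what conditions the rule; the number of vowels is.
"zimodvuw" has 3 vowels. The stems with 3 vowels (tihawwog → titihawwog, sersiduw → sesersiduw, neverkow → neneverkow) repeat the first consonant+vowel as a prefix.
The other patterns: stems with 1 vowel insert -er- after the first vowel; stems with 2 vowels add the prefix de-.
So zimodvuw → zizimodvuw.

zizimodvuw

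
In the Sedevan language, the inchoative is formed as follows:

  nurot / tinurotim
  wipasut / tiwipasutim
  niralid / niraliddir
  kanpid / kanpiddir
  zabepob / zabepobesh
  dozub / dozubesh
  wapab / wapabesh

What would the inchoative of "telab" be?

nurot and zabepob both have last vowel 'o' yet inflect differently (tinurotim, zabepobesh), so the last vowel is not what conditions the rule; the final letter is.
"telab" ends in -b. The stems ending in -b (zabepob → zabepobesh, dozub → dozubesh, wapab → wapabesh) add -esh.
The other patterns: stems ending in -t add ti- … -im around the stem; stems ending in -d double the final consonant and add -ir.
So telab → telabesh.

telabesh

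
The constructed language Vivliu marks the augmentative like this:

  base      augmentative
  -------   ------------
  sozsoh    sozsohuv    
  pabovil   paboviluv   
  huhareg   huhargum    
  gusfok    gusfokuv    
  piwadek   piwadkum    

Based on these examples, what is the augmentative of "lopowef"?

lopowfum

gusfok and piwadek both end in -k yet inflect differently (gusfokuv, piwadkum), so the final letter is not what conditions the rule; the last vowel is.
"lopowef" has last vowel 'e'. The stems whose last vowel is 'e' (piwadek → piwadkum, huhareg → huhargum) delete the last vowel and add -um.
The other pattern: stems whose last vowel is 'i' or 'o' add -uv.
So lopowef → lopowfum.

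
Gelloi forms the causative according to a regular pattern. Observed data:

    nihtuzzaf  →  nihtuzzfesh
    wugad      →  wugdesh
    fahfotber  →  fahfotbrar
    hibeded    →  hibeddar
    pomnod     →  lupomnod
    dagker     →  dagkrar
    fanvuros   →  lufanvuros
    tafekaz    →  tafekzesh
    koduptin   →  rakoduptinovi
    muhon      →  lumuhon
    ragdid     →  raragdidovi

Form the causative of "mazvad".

mazvdesh

"mazvad" has last vowel 'a'. The stems whose last vowel is 'a' (tafekaz → tafekzesh, wugad → wugdesh, nihtuzzaf → nihtuzzfesh) delete the last vowel and add -esh.
The other patterns: stems whose last vowel is 'o' add the prefix lu-; stems whose last vowel is 'e' delete the last vowel and add -ar; stems whose last vowel is 'i' add ra- … -ovi around the stem.
So mazvad → mazvdesh.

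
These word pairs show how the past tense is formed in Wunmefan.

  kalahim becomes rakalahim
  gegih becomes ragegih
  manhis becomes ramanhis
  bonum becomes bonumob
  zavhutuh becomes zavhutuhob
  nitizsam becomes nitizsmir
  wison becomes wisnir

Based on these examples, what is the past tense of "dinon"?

dinnir

"dinon" has last vowel 'o'. The one such stem in the data (wison → wisnir) deletes the last vowel and adds -ir (as does nitizsam), so the same rule applies.
So dinon → dinnir.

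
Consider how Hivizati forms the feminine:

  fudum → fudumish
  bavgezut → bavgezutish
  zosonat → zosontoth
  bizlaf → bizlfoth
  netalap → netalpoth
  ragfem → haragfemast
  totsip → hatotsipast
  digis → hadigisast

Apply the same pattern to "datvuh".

bavgezut and zosonat both end in -t yet inflect differently (bavgezutish, zosontoth), so the final letter is not what conditions the rule; the last vowel is.
"datvuh" has last vowel 'u'. The stems whose last vowel is 'u' (fudum → fudumish, bavgezut → bavgezutish) add -ish.
The other patterns: stems whose last vowel is 'a' delete the last vowel and add -oth; stems whose last vowel is 'e' or 'i' add ha- … -ast around the stem.
So datvuh → datvuhish.

datvuhish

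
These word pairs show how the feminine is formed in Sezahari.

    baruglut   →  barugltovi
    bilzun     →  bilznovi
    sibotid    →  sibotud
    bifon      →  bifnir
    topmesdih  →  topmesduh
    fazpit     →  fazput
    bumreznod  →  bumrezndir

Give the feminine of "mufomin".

mufomun

"mufomin" has last vowel 'i'. The stems whose last vowel is 'i' (sibotid → sibotud, topmesdih → topmesduh, fazpit → fazput) change the last vowel to 'u'.
The other patterns: stems whose last vowel is 'u' delete the last vowel and add -ovi; stems whose last vowel is 'o' delete the last vowel and add -ir.
So mufomin → mufomun.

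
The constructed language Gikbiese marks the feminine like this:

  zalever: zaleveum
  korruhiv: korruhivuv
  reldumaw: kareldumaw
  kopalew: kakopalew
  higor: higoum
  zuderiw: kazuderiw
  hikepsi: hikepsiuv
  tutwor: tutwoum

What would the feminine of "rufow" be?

karufow

"rufow" ends in -w. The stems ending in -w (kopalew → kakopalew, zuderiw → kazuderiw, reldumaw → kareldumaw) add the prefix ka-.
The other patterns: stems ending in -r drop the final letter and add -um; stems ending in -i or -v add -uv.
So rufow → karufow.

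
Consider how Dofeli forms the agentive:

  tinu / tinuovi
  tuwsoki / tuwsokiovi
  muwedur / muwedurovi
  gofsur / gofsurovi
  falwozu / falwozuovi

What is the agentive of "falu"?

faluovi

Every pair shown (tinu → tinuovi, tuwsoki → tuwsokiovi, muwedur → muwedurovi, …) follows the same rule: add -ovi.
So falu → faluovi.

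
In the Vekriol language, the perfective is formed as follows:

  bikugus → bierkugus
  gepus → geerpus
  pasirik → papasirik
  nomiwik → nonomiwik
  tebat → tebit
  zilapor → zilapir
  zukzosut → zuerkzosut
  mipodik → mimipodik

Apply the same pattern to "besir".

bebesir

zukzosut and tebat both end in -t yet inflect differently (zuerkzosut, tebit), so the final letter is not what conditions the rule; the last vowel is.
"besir" has last vowel 'i'. The stems whose last vowel is 'i' (mipodik → mimipodik, nomiwik → nonomiwik, pasirik → papasirik) repeat the first consonant+vowel as a prefix.
So besir → bebesir.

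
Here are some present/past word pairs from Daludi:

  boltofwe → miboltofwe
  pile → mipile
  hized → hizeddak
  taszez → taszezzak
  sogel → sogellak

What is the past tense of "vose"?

mivose

hized and boltofwe both have last vowel 'e' yet inflect differently (hizeddak, miboltofwe), so the last vowel is not what conditions the rule; whether the stem ends in a vowel or a consonant is.
"vose" ends in a vowel. The stems ending in a vowel (boltofwe → miboltofwe, pile → mipile) add the prefix mi-.
The other pattern: stems ending in a consonant double the final consonant and add -ak.
So vose → mivose.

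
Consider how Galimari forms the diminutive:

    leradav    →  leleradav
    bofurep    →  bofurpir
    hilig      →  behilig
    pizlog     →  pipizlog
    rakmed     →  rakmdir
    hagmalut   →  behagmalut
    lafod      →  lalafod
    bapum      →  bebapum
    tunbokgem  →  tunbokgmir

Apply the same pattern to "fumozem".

lafod and rakmed both end in -d yet inflect differently (lalafod, rakmdir), so the final letter is not what conditions the rule; the last vowel is.
"fumozem" has last vowel 'e'. The stems whose last vowel is 'e' (rakmed → rakmdir, bofurep → bofurpir, tunbokgem → tunbokgmir) delete the last vowel and add -ir.
The other patterns: stems whose last vowel is 'a' or 'o' repeat the first consonant+vowel as a prefix; stems whose last vowel is 'i' or 'u' add the prefix be-.
So fumozem → fumozmir.

fumozmir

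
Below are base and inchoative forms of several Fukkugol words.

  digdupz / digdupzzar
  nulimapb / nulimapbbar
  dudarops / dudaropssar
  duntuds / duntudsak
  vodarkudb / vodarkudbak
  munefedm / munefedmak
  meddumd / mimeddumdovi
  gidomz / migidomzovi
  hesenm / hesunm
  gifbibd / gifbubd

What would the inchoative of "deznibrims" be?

mideznibrimsovi

dudarops and duntuds both end in -s yet inflect differently (dudaropssar, duntudsak), so the final letter is not what conditions the rule; the second-to-last letter is.
"deznibrims" has second-to-last letter 'm'. The stems whose second-to-last letter is 'm' (meddumd → mimeddumdovi, gidomz → migidomzovi) add mi- … -ovi around the stem.
So deznibrims → mideznibrimsovi.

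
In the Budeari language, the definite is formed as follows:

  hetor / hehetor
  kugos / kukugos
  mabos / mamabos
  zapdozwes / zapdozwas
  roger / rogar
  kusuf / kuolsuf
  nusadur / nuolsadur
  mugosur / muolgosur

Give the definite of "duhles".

kugos and zapdozwes both end in -s yet inflect differently (kukugos, zapdozwas), so the final letter is not what conditions the rule; the last vowel is.
"duhles" has last vowel 'e'. The stems whose last vowel is 'e' (zapdozwes → zapdozwas, roger → rogar) change the last vowel to 'a'.
So duhles → duhlas.

duhlas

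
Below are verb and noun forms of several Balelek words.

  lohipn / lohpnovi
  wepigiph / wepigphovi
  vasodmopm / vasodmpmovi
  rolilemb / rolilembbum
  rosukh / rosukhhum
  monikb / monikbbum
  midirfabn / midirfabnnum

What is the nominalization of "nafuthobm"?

nafuthobmmum

"nafuthobm" has second-to-last letter 'b'. The one such stem in the data (midirfabn → midirfabnnum) doubles the final consonant and adds -um (as do rolilemb, rosukh), so the same rule applies.
So nafuthobm → nafuthobmmum.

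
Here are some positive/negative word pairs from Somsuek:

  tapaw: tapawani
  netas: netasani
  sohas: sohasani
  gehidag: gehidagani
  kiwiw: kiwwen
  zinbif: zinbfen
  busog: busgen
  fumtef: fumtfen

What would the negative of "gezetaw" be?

tapaw and kiwiw both end in -w yet inflect differently (tapawani, kiwwen), so the final letter is not what conditions the rule; the last vowel is.
"gezetaw" has last vowel 'a'. The stems whose last vowel is 'a' (tapaw → tapawani, netas → netasani, sohas → sohasani) add -ani.
So gezetaw → gezetawani.

gezetawani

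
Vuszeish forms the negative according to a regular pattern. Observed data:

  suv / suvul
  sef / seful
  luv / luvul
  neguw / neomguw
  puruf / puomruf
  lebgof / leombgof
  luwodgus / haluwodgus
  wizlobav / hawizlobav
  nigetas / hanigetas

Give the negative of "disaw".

diomsaw

sef and puruf both end in -f yet inflect differently (seful, puomruf), so the final letter is not what conditions the rule; the number of vowels is.
"disaw" has 2 vowels. The stems with 2 vowels (neguw → neomguw, puruf → puomruf, lebgof → leombgof) insert -om- after the first vowel.
So disaw → diomsaw.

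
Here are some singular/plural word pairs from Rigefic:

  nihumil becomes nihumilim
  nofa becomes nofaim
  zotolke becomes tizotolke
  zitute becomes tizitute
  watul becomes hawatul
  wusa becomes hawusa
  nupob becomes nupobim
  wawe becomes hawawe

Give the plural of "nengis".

nengisim

"nengis" begins with n-. The stems beginning with n- (nihumil → nihumilim, nofa → nofaim, nupob → nupobim) add -im.
So nengis → nengisim.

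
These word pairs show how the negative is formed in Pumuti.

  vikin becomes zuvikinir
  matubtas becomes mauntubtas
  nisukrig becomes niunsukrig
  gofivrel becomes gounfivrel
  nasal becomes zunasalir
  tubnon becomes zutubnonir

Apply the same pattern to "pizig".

zupizigir

gofivrel and nasal both end in -l yet inflect differently (gounfivrel, zunasalir), so the final letter is not what conditions the rule; the number of vowels is.
"pizig" has 2 vowels. The stems with 2 vowels (nasal → zunasalir, tubnon → zutubnonir, vikin → zuvikinir) add zu- … -ir around the stem.
The other pattern: stems with 3 vowels insert -un- after the first vowel.
So pizig → zupizigir.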